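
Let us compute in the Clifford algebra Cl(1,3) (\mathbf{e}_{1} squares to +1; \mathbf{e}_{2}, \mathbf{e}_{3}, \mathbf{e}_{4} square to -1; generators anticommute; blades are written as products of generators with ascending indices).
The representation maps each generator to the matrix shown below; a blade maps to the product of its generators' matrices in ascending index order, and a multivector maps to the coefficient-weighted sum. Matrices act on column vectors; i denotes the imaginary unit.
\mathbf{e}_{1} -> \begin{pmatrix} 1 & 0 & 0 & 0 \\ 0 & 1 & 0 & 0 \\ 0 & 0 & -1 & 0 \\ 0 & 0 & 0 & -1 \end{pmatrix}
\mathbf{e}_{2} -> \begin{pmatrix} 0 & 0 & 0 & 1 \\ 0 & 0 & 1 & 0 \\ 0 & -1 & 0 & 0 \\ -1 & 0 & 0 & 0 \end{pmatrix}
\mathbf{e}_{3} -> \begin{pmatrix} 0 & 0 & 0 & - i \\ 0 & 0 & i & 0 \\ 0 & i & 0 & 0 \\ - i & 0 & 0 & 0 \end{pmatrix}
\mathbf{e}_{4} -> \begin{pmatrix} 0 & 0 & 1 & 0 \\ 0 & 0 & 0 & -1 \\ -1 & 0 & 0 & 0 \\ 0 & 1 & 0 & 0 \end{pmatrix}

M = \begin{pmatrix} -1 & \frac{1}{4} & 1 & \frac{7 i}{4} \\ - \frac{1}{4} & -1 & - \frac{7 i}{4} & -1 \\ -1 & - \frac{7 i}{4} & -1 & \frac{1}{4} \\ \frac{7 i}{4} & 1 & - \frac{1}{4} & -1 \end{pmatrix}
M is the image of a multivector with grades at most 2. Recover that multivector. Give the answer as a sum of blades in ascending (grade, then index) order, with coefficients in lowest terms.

Method: the blade images are trace-orthogonal — tr(rho(e_A) rho(e_B)^-1) = 4 if A = B and 0 otherwise — and rho(e_A)^-1 = (e_A)^2 * rho(e_A) with (e_A)^2 = +1 or -1, so the coefficient of e_A in the preimage is (e_A)^2 * tr(M rho(e_A))/4.
Nonzero projections over blades of grade <= 2: 1: (1)^2 = +1, tr(M 1) = -4, coefficient -1; e_{3}: (e_{3})^2 = -1, tr(M rho(e_{3})) = 7, coefficient -\frac{7}{4}; e_{4}: (e_{4})^2 = -1, tr(M rho(e_{4})) = -4, coefficient 1; e_{2} e_{4}: (e_{2} e_{4})^2 = -1, tr(M rho(e_{2} e_{4})) = -1, coefficient \frac{1}{4}. Every other blade of grade <= 2 projects to 0.
Answer: -1 - \frac{7}{4} e_{3} + e_{4} + \frac{1}{4} e_{2} e_{4}


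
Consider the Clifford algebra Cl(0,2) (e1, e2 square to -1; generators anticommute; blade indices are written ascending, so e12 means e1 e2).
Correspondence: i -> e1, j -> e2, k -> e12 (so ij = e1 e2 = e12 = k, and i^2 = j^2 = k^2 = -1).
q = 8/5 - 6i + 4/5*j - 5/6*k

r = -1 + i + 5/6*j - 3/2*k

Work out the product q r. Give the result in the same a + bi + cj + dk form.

In blades: q = 8/5 - 6*e1 + 4/5*e2 - 5/6*e12, r = -1 + e1 + 5/6*e2 - 3/2*e12.
Distribute q over r term by term (generator squares from the signature, products reordered to ascending indices): (8/5)*r = -8/5 + 8/5*e1 + 4/3*e2 - 12/5*e12; (-6*e1)*r = 6 + 6*e1 - 9*e2 - 5*e12; (4/5*e2)*r = -2/3 - 6/5*e1 - 4/5*e2 - 4/5*e12; (-5/6*e12)*r = -5/4 + 25/36*e1 - 5/6*e2 + 5/6*e12.
Sum: 149/60 + 1277/180*e1 - 93/10*e2 - 221/30*e12; translating back through the correspondence:
Answer: 149/60 + 1277/180*i - 93/10*j - 221/30*k


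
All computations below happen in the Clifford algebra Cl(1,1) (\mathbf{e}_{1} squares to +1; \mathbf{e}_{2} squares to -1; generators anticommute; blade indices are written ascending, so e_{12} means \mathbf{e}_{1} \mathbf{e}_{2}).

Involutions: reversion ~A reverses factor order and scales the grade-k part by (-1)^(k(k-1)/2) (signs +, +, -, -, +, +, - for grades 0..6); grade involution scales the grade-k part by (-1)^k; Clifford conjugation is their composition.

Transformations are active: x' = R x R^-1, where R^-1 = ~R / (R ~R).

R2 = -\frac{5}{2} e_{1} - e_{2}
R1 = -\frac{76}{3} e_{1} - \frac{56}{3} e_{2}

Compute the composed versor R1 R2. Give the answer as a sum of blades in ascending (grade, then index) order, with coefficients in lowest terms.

Distribute over the terms of R1 (each basis-blade product reordered to ascending indices, repeated generators contracted through their squares):
(-\frac{76}{3} e_{1}) R2 = \frac{190}{3} + \frac{76}{3} e_{12}
(-\frac{56}{3} e_{2}) R2 = -\frac{56}{3} - \frac{140}{3} e_{12}
Summing the partial products and collecting blades:
Answer: \frac{134}{3} - \frac{64}{3} e_{12}


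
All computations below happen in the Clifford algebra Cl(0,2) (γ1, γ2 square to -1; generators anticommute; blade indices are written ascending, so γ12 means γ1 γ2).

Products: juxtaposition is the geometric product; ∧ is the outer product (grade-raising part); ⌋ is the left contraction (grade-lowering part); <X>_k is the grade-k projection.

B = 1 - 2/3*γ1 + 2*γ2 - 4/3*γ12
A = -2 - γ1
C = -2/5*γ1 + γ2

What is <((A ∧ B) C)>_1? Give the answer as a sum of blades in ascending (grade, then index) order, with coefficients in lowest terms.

step 1: -2 + 1/3*γ1 - 4*γ2 + 2/3*γ12
step 2: 62/15 + 2/15*γ1 - 34/15*γ2 - 19/15*γ12
step 3: 2/15*γ1 - 34/15*γ2
Answer: 2/15*γ1 - 34/15*γ2


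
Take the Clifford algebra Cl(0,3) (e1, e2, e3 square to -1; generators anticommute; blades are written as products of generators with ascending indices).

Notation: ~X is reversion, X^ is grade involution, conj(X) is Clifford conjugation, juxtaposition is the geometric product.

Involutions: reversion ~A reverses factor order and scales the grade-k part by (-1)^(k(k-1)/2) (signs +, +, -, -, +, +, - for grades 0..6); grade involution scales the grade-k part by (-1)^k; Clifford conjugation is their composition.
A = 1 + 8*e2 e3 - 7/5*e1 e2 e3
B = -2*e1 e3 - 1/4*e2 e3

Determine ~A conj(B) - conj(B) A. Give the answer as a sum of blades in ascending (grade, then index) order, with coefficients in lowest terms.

first term: 2 - 7/20*e1 + 14/5*e2 + 16*e1 e2 + 2*e1 e3 + 1/4*e2 e3
second term: -2 + 7/20*e1 - 14/5*e2 + 16*e1 e2 + 2*e1 e3 + 1/4*e2 e3
Answer: 4 - 7/10*e1 + 28/5*e2


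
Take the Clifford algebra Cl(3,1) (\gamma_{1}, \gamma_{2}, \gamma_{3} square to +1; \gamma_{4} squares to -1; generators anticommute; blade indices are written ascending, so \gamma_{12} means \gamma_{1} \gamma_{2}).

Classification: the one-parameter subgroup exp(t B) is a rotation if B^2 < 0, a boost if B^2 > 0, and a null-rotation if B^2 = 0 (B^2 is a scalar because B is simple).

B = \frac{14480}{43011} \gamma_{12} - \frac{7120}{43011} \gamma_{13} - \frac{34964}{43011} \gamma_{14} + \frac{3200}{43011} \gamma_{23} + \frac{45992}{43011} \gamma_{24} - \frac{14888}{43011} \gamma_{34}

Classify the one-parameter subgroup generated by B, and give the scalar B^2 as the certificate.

B^2 term by term: the squares give (\frac{14480}{43011})^2*(\gamma_{12})^2 + (-\frac{7120}{43011})^2*(\gamma_{13})^2 + (-\frac{34964}{43011})^2*(\gamma_{14})^2 + (\frac{3200}{43011})^2*(\gamma_{23})^2 + (\frac{45992}{43011})^2*(\gamma_{24})^2 + (-\frac{14888}{43011})^2*(\gamma_{34})^2 = \frac{209670400}{1849946121}*(-1) + \frac{50694400}{1849946121}*(-1) + \frac{1222481296}{1849946121}*(+1) + \frac{10240000}{1849946121}*(-1) + \frac{2115264064}{1849946121}*(+1) + \frac{221652544}{1849946121}*(+1) = \frac{16}{9} (each basis 2-blade squares to minus the product of its generators' squares); cross terms between blades sharing an index anticommute and cancel; the commuting (index-disjoint) pairs give grade-4 terms 2*c*c'*(blade product), which cancel blade by blade — \gamma_{1234}: -\frac{431156480}{1849946121} + \frac{654926080}{1849946121} - \frac{223769600}{1849946121} = 0 — confirming B is simple. So B^2 = \frac{16}{9}.
Answer: boost, certificate B^2 = \frac{16}{9}. No conjugation can change B^2 = \frac{16}{9}; the sign gives the class.


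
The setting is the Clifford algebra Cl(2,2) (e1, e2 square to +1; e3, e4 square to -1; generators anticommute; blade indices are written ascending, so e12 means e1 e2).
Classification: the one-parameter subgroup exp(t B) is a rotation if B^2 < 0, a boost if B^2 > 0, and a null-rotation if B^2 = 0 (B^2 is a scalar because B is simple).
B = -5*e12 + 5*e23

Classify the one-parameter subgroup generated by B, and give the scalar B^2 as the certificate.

B^2 term by term: the squares give (-5)^2*(e12)^2 + (5)^2*(e23)^2 = 25*(-1) + 25*(+1) = 0 (each basis 2-blade squares to minus the product of its generators' squares); cross terms between blades sharing an index anticommute and cancel. So B^2 = 0.
Answer: null-rotation, certificate B^2 = 0. One invariant decides it: the square 0 survives every conjugation, and its sign is exactly the classification.


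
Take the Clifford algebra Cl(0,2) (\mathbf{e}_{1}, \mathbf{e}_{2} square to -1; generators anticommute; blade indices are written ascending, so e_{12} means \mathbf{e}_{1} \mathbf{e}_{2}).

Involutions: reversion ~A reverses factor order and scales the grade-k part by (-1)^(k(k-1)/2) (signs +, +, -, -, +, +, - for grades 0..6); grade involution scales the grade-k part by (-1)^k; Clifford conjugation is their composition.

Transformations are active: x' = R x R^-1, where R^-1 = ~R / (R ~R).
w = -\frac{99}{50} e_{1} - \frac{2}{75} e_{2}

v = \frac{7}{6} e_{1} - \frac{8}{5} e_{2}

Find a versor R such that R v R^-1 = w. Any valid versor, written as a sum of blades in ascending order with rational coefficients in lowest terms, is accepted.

The midline construction: v and w both square to -\frac{3529}{900}, so reflecting in their sum -\frac{61}{75} e_{1} - \frac{122}{75} e_{2} exchanges them.
Answer: -\frac{61}{75} e_{1} - \frac{122}{75} e_{2}


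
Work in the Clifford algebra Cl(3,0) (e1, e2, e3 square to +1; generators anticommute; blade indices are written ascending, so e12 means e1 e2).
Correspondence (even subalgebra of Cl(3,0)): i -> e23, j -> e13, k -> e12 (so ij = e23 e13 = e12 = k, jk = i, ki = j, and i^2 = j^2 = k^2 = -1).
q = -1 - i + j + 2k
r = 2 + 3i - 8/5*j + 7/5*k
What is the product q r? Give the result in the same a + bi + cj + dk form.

In blades: q = -1 + 2*e12 + e13 - e23, r = 2 + 7/5*e12 - 8/5*e13 + 3*e23.
Distribute q over r term by term (generator squares from the signature, products reordered to ascending indices): (-1)*r = -2 - 7/5*e12 + 8/5*e13 - 3*e23; (2*e12)*r = -14/5 + 4*e12 + 6*e13 + 16/5*e23; (e13)*r = 8/5 - 3*e12 + 2*e13 + 7/5*e23; (-e23)*r = 3 + 8/5*e12 + 7/5*e13 - 2*e23.
Sum: -1/5 + 6/5*e12 + 11*e13 - 2/5*e23; translating back through the correspondence:
Answer: -1/5 - 2/5*i + 11j + 6/5*k


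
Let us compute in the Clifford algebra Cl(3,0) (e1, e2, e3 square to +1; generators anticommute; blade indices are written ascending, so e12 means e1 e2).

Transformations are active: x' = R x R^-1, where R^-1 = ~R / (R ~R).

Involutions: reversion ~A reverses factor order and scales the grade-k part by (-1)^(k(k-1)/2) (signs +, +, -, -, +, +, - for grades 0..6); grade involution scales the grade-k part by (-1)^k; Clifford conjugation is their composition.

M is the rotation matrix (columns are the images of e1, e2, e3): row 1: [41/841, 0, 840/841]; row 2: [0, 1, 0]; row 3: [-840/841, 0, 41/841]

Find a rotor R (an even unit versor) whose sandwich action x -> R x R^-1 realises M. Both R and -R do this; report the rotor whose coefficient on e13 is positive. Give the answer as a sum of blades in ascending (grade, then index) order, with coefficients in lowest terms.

Method: write R = a + b12*e12 + b13*e13 + b23*e23 with a^2 + b12^2 + b13^2 + b23^2 = 1 (so R^-1 = ~R). Expanding the columns R e_j ~R gives tr M = 4a^2 - 1 and, from the antisymmetric part, M21 - M12 = -4a*b12, M13 - M31 = 4a*b13, M32 - M23 = -4a*b23.
Here tr M = 923/841, so a^2 = (1 + tr M)/4 = 441/841 and a = ±21/29. Taking a = 21/29: M21 - M12 = 0, M13 - M31 = 1680/841, M32 - M23 = 0, giving b12 = 0, b13 = 20/29, b23 = 0, i.e. R = 21/29 + 20/29*e13.
Its e13 coefficient is already positive.
Answer: 21/29 + 20/29*e13. Key observation: the double cover Spin(3) -> SO(3) sends R and -R to the same matrix (trace 923/841 here), so the stated sign of the e13 coefficient is what selects one sheet.


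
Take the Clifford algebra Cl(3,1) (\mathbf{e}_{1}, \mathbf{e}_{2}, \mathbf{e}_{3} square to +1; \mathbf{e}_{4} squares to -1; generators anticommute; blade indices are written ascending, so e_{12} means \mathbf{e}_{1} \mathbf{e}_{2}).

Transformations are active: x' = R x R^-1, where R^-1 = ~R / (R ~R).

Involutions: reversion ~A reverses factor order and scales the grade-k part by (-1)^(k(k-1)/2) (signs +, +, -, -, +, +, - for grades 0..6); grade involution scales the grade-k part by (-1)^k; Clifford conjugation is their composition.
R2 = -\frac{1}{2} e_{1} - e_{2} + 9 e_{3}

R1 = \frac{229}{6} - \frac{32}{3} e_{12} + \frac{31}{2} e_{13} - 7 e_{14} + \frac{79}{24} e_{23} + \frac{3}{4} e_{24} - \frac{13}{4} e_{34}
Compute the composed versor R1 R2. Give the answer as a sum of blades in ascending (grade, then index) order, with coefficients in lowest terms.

Distribute over the terms of R2 (each basis-blade product reordered to ascending indices, repeated generators contracted through their squares):
R1 (-\frac{1}{2} e_{1}) = -\frac{229}{12} e_{1} - \frac{16}{3} e_{2} + \frac{31}{4} e_{3} - \frac{7}{2} e_{4} - \frac{79}{48} e_{123} - \frac{3}{8} e_{124} + \frac{13}{8} e_{134}
R1 (-e_{2}) = \frac{32}{3} e_{1} - \frac{229}{6} e_{2} + \frac{79}{24} e_{3} + \frac{3}{4} e_{4} + \frac{31}{2} e_{123} - 7 e_{124} + \frac{13}{4} e_{234}
R1 (9 e_{3}) = \frac{279}{2} e_{1} + \frac{237}{8} e_{2} + \frac{687}{2} e_{3} + \frac{117}{4} e_{4} - 96 e_{123} + 63 e_{134} - \frac{27}{4} e_{234}
Summing the partial products and collecting blades:
Answer: \frac{1573}{12} e_{1} - \frac{111}{8} e_{2} + \frac{8509}{24} e_{3} + \frac{53}{2} e_{4} - \frac{3943}{48} e_{123} - \frac{59}{8} e_{124} + \frac{517}{8} e_{134} - \frac{7}{2} e_{234}


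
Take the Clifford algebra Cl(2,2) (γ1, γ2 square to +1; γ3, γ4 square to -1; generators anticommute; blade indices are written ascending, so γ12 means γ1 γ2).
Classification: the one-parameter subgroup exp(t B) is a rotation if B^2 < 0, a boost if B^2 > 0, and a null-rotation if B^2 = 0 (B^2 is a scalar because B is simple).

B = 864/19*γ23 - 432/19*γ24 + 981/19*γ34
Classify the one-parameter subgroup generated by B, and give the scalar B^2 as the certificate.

B^2 term by term: the squares give (864/19)^2*(γ23)^2 + (-432/19)^2*(γ24)^2 + (981/19)^2*(γ34)^2 = 746496/361*(+1) + 186624/361*(+1) + 962361/361*(-1) = -81 (each basis 2-blade squares to minus the product of its generators' squares); cross terms between blades sharing an index anticommute and cancel. So B^2 = -81.
Answer: rotation, certificate B^2 = -81. Note: conjugating B changes its blade decomposition but never the scalar B^2 = -81, whose sign settles the classification.


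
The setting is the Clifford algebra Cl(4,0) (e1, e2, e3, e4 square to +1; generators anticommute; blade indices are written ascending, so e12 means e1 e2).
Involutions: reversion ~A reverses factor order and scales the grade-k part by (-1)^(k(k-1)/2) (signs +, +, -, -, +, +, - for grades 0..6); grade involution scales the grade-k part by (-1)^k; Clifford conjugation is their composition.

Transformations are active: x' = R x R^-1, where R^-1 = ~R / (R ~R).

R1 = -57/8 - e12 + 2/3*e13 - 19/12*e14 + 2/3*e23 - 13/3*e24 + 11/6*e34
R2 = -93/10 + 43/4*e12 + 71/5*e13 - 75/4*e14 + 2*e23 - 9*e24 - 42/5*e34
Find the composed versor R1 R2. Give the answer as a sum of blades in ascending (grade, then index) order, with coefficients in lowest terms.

Distribute over the grade parts of R1 (each basis-blade product reordered to ascending indices, repeated generators contracted through their squares):
<R1>_0 (= -57/8) R2 = 5301/80 - 2451/32*e12 - 4047/40*e13 + 4275/32*e14 - 57/4*e23 + 513/8*e24 + 1197/20*e34
<R1>_2 (= -e12 + 2/3*e13 - 19/12*e14 + 2/3*e23 - 13/3*e24 + 11/6*e34) R2 = -4267/80 + 2533/30*e12 - 1513/24*e13 + 1547/40*e14 - 566/15*e23 - 379/80*e24 - 297/10*e34 + 3199/40*e1234
Summing the partial products and collecting blades:
Answer: 517/40 + 3763/480*e12 - 9853/60*e13 + 27563/160*e14 - 3119/60*e23 + 4751/80*e24 + 603/20*e34 + 3199/40*e1234


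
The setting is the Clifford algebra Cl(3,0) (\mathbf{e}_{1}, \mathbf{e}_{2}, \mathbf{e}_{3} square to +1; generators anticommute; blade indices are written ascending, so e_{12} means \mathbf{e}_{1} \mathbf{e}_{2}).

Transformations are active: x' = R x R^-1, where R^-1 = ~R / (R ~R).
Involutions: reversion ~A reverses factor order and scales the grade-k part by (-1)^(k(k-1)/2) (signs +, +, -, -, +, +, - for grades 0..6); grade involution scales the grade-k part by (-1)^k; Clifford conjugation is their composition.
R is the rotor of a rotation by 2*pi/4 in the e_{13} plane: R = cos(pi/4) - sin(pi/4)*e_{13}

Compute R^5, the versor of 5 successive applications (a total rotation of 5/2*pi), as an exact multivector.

The rotor phase is half the rotation angle and phases add under composition, so 5 steps in the e_{13} plane accumulate phase 5*(pi/4) = \frac{5 \pi}{4}: R^5 = cos(\frac{5 \pi}{4}) - sin(\frac{5 \pi}{4})*e_{13}.
cos(\frac{5 \pi}{4}) = - \frac{\sqrt{2}}{2} and sin(\frac{5 \pi}{4}) = - \frac{\sqrt{2}}{2}, so R^5 = - \frac{\sqrt{2}}{2} + \frac{\sqrt{2}}{2} e_{13}. The net rotation is 1/2*pi (after discarding 1 full turn, each of which contributes a factor -1 to the rotor); the rotor keeps the half-angle phase exactly.
Answer: - \frac{\sqrt{2}}{2} + \frac{\sqrt{2}}{2} e_{13}


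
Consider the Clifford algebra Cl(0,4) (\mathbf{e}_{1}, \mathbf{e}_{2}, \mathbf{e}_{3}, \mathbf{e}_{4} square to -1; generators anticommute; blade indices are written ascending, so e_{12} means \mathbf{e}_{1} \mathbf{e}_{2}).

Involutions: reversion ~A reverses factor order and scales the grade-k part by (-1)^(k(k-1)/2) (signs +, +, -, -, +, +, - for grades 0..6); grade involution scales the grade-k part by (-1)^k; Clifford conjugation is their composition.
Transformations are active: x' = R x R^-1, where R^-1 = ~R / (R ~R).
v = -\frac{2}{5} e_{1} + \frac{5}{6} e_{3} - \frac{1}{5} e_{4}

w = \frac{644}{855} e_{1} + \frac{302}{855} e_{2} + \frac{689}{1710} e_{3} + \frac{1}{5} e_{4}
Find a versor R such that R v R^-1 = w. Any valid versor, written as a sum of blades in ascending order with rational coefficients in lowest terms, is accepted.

Since q(v) = q(w) = -\frac{161}{180}, the sum R = v + w = \frac{302}{855} e_{1} + \frac{302}{855} e_{2} + \frac{1057}{855} e_{3} does the job whenever invertible.
Answer: \frac{302}{855} e_{1} + \frac{302}{855} e_{2} + \frac{1057}{855} e_{3}


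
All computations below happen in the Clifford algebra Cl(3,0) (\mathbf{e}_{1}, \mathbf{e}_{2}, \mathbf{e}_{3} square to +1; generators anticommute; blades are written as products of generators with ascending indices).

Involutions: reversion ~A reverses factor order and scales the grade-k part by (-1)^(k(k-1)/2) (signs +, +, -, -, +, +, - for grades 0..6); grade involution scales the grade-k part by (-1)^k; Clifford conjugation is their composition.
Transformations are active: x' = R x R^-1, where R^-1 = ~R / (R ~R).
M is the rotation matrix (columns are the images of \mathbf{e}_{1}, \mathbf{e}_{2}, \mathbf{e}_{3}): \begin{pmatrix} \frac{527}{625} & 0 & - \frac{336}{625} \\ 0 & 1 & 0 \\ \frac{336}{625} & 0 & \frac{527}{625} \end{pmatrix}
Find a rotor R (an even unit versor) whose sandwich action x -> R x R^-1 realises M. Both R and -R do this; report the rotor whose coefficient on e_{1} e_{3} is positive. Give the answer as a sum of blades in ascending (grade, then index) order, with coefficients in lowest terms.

Method: write R = a + b12*e_{1} e_{2} + b13*e_{1} e_{3} + b23*e_{2} e_{3} with a^2 + b12^2 + b13^2 + b23^2 = 1 (so R^-1 = ~R). Expanding the columns R e_j ~R gives tr M = 4a^2 - 1 and, from the antisymmetric part, M21 - M12 = -4a*b12, M13 - M31 = 4a*b13, M32 - M23 = -4a*b23.
Here tr M = \frac{1679}{625}, so a^2 = (1 + tr M)/4 = \frac{576}{625} and a = ±\frac{24}{25}. Taking a = \frac{24}{25}: M21 - M12 = 0, M13 - M31 = -\frac{672}{625}, M32 - M23 = 0, giving b12 = 0, b13 = -\frac{7}{25}, b23 = 0, i.e. R = \frac{24}{25} - \frac{7}{25} e_{1} e_{3}.
Its e_{1} e_{3} coefficient is negative, so report the other preimage -R.
Answer: -\frac{24}{25} + \frac{7}{25} e_{1} e_{3}. Key observation: the double cover Spin(3) -> SO(3) sends R and -R to the same matrix (trace \frac{1679}{625} here), so the stated sign of the e_{1} e_{3} coefficient is what selects one sheet.


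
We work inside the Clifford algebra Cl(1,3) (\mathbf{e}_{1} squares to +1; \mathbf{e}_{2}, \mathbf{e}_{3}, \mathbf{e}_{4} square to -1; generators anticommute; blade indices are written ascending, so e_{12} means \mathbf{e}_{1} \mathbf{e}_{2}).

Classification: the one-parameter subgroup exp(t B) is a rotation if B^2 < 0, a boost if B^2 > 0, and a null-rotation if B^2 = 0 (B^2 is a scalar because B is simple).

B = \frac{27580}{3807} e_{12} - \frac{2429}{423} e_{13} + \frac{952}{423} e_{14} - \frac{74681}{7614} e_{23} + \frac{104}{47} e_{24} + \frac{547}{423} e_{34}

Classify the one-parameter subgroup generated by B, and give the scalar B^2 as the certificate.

B^2 term by term: the squares give (\frac{27580}{3807})^2*(e_{12})^2 + (-\frac{2429}{423})^2*(e_{13})^2 + (\frac{952}{423})^2*(e_{14})^2 + (-\frac{74681}{7614})^2*(e_{23})^2 + (\frac{104}{47})^2*(e_{24})^2 + (\frac{547}{423})^2*(e_{34})^2 = \frac{760656400}{14493249}*(+1) + \frac{5900041}{178929}*(+1) + \frac{906304}{178929}*(+1) + \frac{5577251761}{57972996}*(-1) + \frac{10816}{2209}*(-1) + \frac{299209}{178929}*(-1) = -\frac{49}{4} (each basis 2-blade squares to minus the product of its generators' squares); cross terms between blades sharing an index anticommute and cancel; the commuting (index-disjoint) pairs give grade-4 terms 2*c*c'*(blade product), which cancel blade by blade — e_{1234}: \frac{30172520}{1610361} + \frac{505232}{19881} - \frac{71096312}{1610361} = 0 — confirming B is simple. So B^2 = -\frac{49}{4}.
Answer: rotation, certificate B^2 = -\frac{49}{4}. Key observation: B^2 = -\frac{49}{4} is a conjugation invariant, so its sign decides the class regardless of the surface form of B.


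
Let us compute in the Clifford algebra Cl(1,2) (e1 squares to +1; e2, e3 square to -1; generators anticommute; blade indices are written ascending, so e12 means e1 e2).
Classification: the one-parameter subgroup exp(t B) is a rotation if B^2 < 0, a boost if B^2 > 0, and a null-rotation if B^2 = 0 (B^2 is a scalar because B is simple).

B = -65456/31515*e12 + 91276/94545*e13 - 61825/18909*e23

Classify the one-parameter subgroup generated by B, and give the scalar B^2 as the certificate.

B^2 term by term: the squares give (-65456/31515)^2*(e12)^2 + (91276/94545)^2*(e13)^2 + (-61825/18909)^2*(e23)^2 = 4284487936/993195225*(+1) + 8331308176/8938757025*(+1) + 3822330625/357550281*(-1) = -49/9 (each basis 2-blade squares to minus the product of its generators' squares); cross terms between blades sharing an index anticommute and cancel. So B^2 = -49/9.
Answer: rotation, certificate B^2 = -49/9. The invariant at work: B^2 = -49/9 is unchanged by conjugation, hence its sign classifies the subgroup whatever basis B is written in.


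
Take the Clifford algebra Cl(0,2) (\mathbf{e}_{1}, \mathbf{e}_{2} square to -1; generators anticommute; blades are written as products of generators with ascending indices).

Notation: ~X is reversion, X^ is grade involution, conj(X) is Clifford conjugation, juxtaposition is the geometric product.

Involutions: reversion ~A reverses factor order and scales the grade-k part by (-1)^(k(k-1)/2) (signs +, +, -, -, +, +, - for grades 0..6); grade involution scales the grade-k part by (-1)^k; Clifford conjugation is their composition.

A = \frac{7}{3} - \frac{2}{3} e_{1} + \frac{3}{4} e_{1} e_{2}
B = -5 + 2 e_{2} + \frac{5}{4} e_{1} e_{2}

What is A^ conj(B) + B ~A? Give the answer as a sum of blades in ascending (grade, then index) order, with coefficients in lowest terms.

first term: -\frac{515}{48} - \frac{11}{6} e_{1} - \frac{23}{6} e_{2} - 8 e_{1} e_{2}
second term: -\frac{515}{48} + \frac{11}{6} e_{1} + \frac{23}{6} e_{2} + 8 e_{1} e_{2}
Answer: -\frac{515}{24}


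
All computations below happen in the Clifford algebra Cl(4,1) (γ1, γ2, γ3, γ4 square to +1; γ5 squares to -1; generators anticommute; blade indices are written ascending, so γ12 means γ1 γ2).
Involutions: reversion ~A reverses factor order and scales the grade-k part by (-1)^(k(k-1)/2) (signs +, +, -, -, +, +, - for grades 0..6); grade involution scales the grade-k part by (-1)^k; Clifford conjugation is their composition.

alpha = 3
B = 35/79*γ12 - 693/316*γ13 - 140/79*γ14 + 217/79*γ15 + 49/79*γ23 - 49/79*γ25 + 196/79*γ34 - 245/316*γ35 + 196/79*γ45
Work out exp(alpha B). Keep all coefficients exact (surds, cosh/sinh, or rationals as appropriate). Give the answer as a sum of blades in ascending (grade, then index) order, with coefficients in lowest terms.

B^2 term by term: the squares give (35/79)^2*(γ12)^2 + (-693/316)^2*(γ13)^2 + (-140/79)^2*(γ14)^2 + (217/79)^2*(γ15)^2 + (49/79)^2*(γ23)^2 + (-49/79)^2*(γ25)^2 + (196/79)^2*(γ34)^2 + (-245/316)^2*(γ35)^2 + (196/79)^2*(γ45)^2 = 1225/6241*(-1) + 480249/99856*(-1) + 19600/6241*(-1) + 47089/6241*(+1) + 2401/6241*(-1) + 2401/6241*(+1) + 38416/6241*(-1) + 60025/99856*(+1) + 38416/6241*(+1) = 0 (each basis 2-blade squares to minus the product of its generators' squares); cross terms between blades sharing an index anticommute and cancel; the commuting (index-disjoint) pairs give grade-4 terms 2*c*c'*(blade product), which cancel blade by blade — γ1234: 13720/6241 - 13720/6241 = 0; γ1235: -8575/12482 - 33957/12482 + 21266/6241 = 0; γ1245: 13720/6241 - 13720/6241 = 0; γ1345: -67914/6241 - 17150/6241 + 85064/6241 = 0; γ2345: 19208/6241 - 19208/6241 = 0 — confirming B is simple. So B^2 = 0.
B^2 = 0, so the series truncates immediately: exp(alpha B) = 1 + alpha B (parabolic case).
Answer: 1 + 105/79*γ12 - 2079/316*γ13 - 420/79*γ14 + 651/79*γ15 + 147/79*γ23 - 147/79*γ25 + 588/79*γ34 - 735/316*γ35 + 588/79*γ45


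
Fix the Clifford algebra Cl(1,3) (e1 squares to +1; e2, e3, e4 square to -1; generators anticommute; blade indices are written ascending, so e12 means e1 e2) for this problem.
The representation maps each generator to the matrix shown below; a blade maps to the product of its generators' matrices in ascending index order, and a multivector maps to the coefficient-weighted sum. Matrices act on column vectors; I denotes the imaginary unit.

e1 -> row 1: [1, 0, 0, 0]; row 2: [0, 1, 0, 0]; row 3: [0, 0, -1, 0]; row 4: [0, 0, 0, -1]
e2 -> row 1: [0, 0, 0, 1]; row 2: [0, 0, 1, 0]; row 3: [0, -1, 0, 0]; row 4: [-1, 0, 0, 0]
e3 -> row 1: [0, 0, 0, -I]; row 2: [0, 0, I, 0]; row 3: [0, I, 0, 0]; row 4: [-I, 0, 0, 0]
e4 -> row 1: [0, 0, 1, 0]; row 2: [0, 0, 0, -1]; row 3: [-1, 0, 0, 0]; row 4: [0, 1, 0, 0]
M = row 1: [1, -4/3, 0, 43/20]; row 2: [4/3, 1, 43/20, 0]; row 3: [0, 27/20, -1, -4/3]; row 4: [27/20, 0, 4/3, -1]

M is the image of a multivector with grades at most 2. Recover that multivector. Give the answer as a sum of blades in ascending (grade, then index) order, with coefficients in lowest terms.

Method: the blade images are trace-orthogonal — tr(rho(e_A) rho(e_B)^-1) = 4 if A = B and 0 otherwise — and rho(e_A)^-1 = (e_A)^2 * rho(e_A) with (e_A)^2 = +1 or -1, so the coefficient of e_A in the preimage is (e_A)^2 * tr(M rho(e_A))/4.
Nonzero projections over blades of grade <= 2: e1: (e1)^2 = +1, tr(M rho(e1)) = 4, coefficient 1; e2: (e2)^2 = -1, tr(M rho(e2)) = -8/5, coefficient 2/5; e12: (e12)^2 = +1, tr(M rho(e12)) = 7, coefficient 7/4; e24: (e24)^2 = -1, tr(M rho(e24)) = 16/3, coefficient -4/3. Every other blade of grade <= 2 projects to 0.
Answer: e1 + 2/5*e2 + 7/4*e12 - 4/3*e24


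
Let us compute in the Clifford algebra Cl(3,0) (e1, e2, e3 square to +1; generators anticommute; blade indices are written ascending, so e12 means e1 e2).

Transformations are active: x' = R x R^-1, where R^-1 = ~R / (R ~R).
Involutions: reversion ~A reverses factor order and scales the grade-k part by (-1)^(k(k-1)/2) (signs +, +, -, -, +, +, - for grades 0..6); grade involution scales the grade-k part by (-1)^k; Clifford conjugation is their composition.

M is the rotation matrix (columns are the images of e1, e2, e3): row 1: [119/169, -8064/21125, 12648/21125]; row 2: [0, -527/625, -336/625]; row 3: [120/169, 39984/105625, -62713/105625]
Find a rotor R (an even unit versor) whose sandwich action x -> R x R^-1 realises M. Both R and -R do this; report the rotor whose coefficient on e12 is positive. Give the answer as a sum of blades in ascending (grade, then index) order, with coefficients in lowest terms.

Method: write R = a + b12*e12 + b13*e13 + b23*e23 with a^2 + b12^2 + b13^2 + b23^2 = 1 (so R^-1 = ~R). Expanding the columns R e_j ~R gives tr M = 4a^2 - 1 and, from the antisymmetric part, M21 - M12 = -4a*b12, M13 - M31 = 4a*b13, M32 - M23 = -4a*b23.
Here tr M = -77401/105625, so a^2 = (1 + tr M)/4 = 7056/105625 and a = ±84/325. Taking a = 84/325: M21 - M12 = 8064/21125, M13 - M31 = -2352/21125, M32 - M23 = 96768/105625, giving b12 = -24/65, b13 = -7/65, b23 = -288/325, i.e. R = 84/325 - 24/65*e12 - 7/65*e13 - 288/325*e23.
Its e12 coefficient is negative, so report the other preimage -R.
Answer: -84/325 + 24/65*e12 + 7/65*e13 + 288/325*e23. Why the constraint matters: R and -R act identically through the sandwich — M has trace -77401/105625 either way — so only the sign condition on e12 picks one of the two preimages.


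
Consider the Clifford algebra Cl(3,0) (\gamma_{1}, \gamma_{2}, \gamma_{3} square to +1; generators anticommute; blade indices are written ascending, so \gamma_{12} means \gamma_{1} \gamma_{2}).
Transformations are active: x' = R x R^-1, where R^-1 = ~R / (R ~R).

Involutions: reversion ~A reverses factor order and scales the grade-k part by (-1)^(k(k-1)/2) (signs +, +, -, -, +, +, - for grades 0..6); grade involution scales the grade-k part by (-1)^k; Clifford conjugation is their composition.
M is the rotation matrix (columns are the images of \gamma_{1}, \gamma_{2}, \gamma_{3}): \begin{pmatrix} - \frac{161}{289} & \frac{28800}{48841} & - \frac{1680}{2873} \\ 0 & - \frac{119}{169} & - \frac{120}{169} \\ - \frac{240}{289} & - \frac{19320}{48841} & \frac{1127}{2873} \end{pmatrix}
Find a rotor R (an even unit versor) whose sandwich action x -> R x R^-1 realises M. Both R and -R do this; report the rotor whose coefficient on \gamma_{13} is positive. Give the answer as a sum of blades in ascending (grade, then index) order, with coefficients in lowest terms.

Method: write R = a + b12*\gamma_{12} + b13*\gamma_{13} + b23*\gamma_{23} with a^2 + b12^2 + b13^2 + b23^2 = 1 (so R^-1 = ~R). Expanding the columns R e_j ~R gives tr M = 4a^2 - 1 and, from the antisymmetric part, M21 - M12 = -4a*b12, M13 - M31 = 4a*b13, M32 - M23 = -4a*b23.
Here tr M = -\frac{42441}{48841}, so a^2 = (1 + tr M)/4 = \frac{1600}{48841} and a = ±\frac{40}{221}. Taking a = \frac{40}{221}: M21 - M12 = -\frac{28800}{48841}, M13 - M31 = \frac{12000}{48841}, M32 - M23 = \frac{15360}{48841}, giving b12 = \frac{180}{221}, b13 = \frac{75}{221}, b23 = -\frac{96}{221}, i.e. R = \frac{40}{221} + \frac{180}{221} \gamma_{12} + \frac{75}{221} \gamma_{13} - \frac{96}{221} \gamma_{23}.
Its \gamma_{13} coefficient is already positive.
Answer: \frac{40}{221} + \frac{180}{221} \gamma_{12} + \frac{75}{221} \gamma_{13} - \frac{96}{221} \gamma_{23}. Why the constraint matters: R and -R act identically through the sandwich — M has trace -\frac{42441}{48841} either way — so only the sign condition on \gamma_{13} picks one of the two preimages.


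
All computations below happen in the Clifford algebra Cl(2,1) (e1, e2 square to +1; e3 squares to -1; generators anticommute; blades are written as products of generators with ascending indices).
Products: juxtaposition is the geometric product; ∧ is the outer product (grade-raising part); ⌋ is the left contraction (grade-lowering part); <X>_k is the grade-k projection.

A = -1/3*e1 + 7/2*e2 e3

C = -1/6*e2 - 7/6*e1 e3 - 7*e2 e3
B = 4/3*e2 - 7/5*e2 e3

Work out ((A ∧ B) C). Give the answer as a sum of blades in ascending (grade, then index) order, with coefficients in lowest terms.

step 1: -4/9*e1 e2 + 7/15*e1 e2 e3
step 2: -431/135*e1 + 49/90*e2 + 287/90*e1 e3 - 14/27*e2 e3
Answer: -431/135*e1 + 49/90*e2 + 287/90*e1 e3 - 14/27*e2 e3


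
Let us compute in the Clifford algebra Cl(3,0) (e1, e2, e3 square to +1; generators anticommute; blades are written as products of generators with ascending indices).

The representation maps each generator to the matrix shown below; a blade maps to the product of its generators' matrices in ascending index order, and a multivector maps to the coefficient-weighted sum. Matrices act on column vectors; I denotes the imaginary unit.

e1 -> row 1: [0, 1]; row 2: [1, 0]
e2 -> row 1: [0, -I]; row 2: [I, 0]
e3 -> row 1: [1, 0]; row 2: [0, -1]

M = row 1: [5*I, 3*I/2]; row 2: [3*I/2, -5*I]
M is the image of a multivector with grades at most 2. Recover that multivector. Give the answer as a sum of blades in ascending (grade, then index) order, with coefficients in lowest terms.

Method: 1, rho(e1), rho(e2), rho(e3) form a trace-orthogonal basis of the 2x2 complex matrices (tr(X Y) = 2 if X = Y, else 0), so M = m0*1 + m1*rho(e1) + m2*rho(e2) + m3*rho(e3) with m0 = tr(M)/2 = 0, m1 = tr(M rho(e1))/2 = 3*I/2, m2 = tr(M rho(e2))/2 = 0, m3 = tr(M rho(e3))/2 = 5*I.
Multiplying table entries, the bivector images are rho(e1 e2) = I*rho(e3), rho(e1 e3) = -I*rho(e2), rho(e2 e3) = I*rho(e1); with real blade coefficients the real parts of m0..m3 are the coefficients of 1, e1, e2, e3 and the imaginary parts give the bivectors (e2 e3: Im m1, e1 e3: -Im m2, e1 e2: Im m3).
Answer: 5*e1 e2 + 3/2*e2 e3


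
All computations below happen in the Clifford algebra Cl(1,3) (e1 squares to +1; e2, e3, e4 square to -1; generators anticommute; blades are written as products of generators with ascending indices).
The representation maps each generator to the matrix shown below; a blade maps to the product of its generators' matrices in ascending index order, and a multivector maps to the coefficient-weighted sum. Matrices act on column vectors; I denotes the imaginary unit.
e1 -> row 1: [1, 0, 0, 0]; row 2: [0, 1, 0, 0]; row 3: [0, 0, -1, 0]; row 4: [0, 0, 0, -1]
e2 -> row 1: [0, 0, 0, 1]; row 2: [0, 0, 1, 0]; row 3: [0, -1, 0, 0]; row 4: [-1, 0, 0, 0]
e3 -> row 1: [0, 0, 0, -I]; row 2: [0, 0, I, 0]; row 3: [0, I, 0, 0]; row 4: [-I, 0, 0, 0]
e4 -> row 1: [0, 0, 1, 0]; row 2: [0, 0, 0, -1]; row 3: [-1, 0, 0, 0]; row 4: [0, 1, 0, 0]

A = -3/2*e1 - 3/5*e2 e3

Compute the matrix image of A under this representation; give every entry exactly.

Bivector images (products of the table entries): rho(e2 e3) = rho(e2)rho(e3) = row 1: [-I, 0, 0, 0]; row 2: [0, I, 0, 0]; row 3: [0, 0, -I, 0]; row 4: [0, 0, 0, I].
M = (-3/2)*rho(e1) + (-3/5)*rho(e2 e3), summed entrywise:
Answer: row 1: [-3/2 + 3*I/5, 0, 0, 0]; row 2: [0, -3/2 - 3*I/5, 0, 0]; row 3: [0, 0, 3/2 + 3*I/5, 0]; row 4: [0, 0, 0, 3/2 - 3*I/5]


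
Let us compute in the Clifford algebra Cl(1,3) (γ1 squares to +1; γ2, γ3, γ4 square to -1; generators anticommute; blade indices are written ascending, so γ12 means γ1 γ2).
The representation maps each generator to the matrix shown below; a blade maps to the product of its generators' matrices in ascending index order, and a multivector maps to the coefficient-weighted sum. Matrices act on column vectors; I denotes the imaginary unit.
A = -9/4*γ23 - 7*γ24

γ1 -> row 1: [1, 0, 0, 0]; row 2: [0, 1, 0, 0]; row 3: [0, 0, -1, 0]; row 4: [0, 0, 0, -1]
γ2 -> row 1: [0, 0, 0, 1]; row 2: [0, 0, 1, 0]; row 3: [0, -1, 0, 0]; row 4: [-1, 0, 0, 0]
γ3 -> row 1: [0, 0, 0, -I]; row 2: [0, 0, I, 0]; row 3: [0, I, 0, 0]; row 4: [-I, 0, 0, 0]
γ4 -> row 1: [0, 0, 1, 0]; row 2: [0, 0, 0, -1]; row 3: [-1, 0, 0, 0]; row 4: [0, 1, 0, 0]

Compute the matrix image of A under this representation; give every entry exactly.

Bivector images (products of the table entries): rho(γ23) = rho(γ2)rho(γ3) = row 1: [-I, 0, 0, 0]; row 2: [0, I, 0, 0]; row 3: [0, 0, -I, 0]; row 4: [0, 0, 0, I]; rho(γ24) = rho(γ2)rho(γ4) = row 1: [0, 1, 0, 0]; row 2: [-1, 0, 0, 0]; row 3: [0, 0, 0, 1]; row 4: [0, 0, -1, 0].
M = (-9/4)*rho(γ23) + (-7)*rho(γ24), summed entrywise:
Answer: row 1: [9*I/4, -7, 0, 0]; row 2: [7, -9*I/4, 0, 0]; row 3: [0, 0, 9*I/4, -7]; row 4: [0, 0, 7, -9*I/4]


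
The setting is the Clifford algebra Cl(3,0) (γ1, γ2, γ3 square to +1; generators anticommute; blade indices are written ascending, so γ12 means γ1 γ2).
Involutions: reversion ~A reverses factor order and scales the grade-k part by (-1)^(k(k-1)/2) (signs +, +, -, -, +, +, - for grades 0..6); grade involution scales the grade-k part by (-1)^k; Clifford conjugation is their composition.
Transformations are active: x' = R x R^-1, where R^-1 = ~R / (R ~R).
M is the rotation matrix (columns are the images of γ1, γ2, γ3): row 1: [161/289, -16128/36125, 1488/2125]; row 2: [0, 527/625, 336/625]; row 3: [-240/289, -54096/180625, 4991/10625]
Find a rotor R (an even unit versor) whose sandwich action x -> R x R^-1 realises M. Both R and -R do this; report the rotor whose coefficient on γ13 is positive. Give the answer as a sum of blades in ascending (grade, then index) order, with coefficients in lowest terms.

Method: write R = a + b12*γ12 + b13*γ13 + b23*γ23 with a^2 + b12^2 + b13^2 + b23^2 = 1 (so R^-1 = ~R). Expanding the columns R e_j ~R gives tr M = 4a^2 - 1 and, from the antisymmetric part, M21 - M12 = -4a*b12, M13 - M31 = 4a*b13, M32 - M23 = -4a*b23.
Here tr M = 13511/7225, so a^2 = (1 + tr M)/4 = 5184/7225 and a = ±72/85. Taking a = 72/85: M21 - M12 = 16128/36125, M13 - M31 = 55296/36125, M32 - M23 = -6048/7225, giving b12 = -56/425, b13 = 192/425, b23 = 21/85, i.e. R = 72/85 - 56/425*γ12 + 192/425*γ13 + 21/85*γ23.
Its γ13 coefficient is already positive.
Answer: 72/85 - 56/425*γ12 + 192/425*γ13 + 21/85*γ23. Why the constraint matters: R and -R act identically through the sandwich — M has trace 13511/7225 either way — so only the sign condition on γ13 picks one of the two preimages.


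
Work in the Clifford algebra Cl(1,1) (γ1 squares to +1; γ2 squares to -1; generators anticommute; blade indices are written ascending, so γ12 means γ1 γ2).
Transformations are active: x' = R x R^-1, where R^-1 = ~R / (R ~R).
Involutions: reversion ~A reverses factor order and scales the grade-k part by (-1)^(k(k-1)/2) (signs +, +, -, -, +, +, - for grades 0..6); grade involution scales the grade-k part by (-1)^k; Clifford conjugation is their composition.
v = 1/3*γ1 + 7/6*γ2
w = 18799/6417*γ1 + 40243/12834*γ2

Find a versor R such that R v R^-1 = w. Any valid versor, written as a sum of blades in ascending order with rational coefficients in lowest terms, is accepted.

Construction: equal norms (both -5/4) license R = v + w = 20938/6417*γ1 + 27608/6417*γ2 — nothing changes along that direction, while (v - w)/2 changes sign, so v maps onto w.
Answer: 20938/6417*γ1 + 27608/6417*γ2


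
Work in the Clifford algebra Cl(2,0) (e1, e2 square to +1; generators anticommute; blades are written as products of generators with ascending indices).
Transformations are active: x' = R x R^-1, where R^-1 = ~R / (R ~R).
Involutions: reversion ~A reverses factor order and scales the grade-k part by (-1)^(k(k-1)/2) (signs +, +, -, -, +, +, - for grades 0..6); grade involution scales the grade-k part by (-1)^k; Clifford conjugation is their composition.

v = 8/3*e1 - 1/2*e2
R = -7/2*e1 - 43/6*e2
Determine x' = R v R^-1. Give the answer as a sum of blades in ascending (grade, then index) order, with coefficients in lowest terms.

~R = -7/2*e1 - 43/6*e2, and R ~R = 1145/18, so R^-1 = ~R / (1145/18).
R v = -23/4 + 751/36*e1 e2
Answer: -13973/6870*e1 + 2056/1145*e2


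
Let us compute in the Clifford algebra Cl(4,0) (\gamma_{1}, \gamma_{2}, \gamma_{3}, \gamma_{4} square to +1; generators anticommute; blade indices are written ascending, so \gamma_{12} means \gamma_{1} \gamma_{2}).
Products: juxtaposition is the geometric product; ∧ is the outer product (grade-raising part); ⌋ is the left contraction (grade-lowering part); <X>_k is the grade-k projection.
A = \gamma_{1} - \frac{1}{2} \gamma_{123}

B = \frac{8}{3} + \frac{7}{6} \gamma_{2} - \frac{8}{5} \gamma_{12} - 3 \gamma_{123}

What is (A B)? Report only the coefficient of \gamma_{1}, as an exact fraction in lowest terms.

step 1: -\frac{3}{2} + \frac{8}{3} \gamma_{1} - \frac{8}{5} \gamma_{2} - \frac{4}{5} \gamma_{3} + \frac{7}{6} \gamma_{12} + \frac{7}{12} \gamma_{13} - 3 \gamma_{23} - \frac{4}{3} \gamma_{123}
Answer: \frac{8}{3}


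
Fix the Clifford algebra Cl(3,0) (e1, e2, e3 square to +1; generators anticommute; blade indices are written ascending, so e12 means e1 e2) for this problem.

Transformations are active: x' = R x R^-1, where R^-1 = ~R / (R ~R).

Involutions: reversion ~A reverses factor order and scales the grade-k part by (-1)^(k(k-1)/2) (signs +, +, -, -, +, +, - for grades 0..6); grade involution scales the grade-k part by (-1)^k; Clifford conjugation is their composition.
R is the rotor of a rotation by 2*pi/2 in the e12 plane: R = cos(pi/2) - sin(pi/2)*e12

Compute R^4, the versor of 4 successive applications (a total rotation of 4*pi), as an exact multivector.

Rotor phase runs at HALF the rotation angle; powers of one rotor simply add phase, so after 4 steps in e12 the phase is 4*pi/2 = 2*pi and R^4 = cos(2*pi) - sin(2*pi)*e12.
cos(2*pi) = 1 and sin(2*pi) = 0, so R^4 = 1. The total rotation 4*pi is 2 full turns, so every vector returns to itself, yet the rotor is +1, back on the identity sheet (an even number of 2*pi turns).
Answer: 1
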